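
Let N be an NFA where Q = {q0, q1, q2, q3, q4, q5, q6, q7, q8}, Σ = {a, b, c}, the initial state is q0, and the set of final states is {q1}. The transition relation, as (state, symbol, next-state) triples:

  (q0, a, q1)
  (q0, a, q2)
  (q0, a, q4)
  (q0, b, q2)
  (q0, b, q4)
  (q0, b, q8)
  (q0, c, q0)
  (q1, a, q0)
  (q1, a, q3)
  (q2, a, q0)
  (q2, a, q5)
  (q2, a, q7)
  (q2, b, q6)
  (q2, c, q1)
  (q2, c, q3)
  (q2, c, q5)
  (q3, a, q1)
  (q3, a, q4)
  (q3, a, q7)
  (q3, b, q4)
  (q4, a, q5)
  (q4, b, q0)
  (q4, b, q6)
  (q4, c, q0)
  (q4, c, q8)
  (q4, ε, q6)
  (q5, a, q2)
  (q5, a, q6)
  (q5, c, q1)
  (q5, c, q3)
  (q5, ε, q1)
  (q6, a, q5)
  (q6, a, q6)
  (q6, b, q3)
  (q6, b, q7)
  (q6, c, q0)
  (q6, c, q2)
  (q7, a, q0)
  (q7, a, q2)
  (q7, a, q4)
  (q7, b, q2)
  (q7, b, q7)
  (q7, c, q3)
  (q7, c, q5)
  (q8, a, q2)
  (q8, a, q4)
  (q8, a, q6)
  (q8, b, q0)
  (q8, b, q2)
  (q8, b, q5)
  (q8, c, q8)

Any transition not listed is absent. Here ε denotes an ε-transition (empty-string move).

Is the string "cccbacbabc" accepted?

Start in {q0}.
Read 'c': {q0} → {q0}.
Read 'c': {q0} → {q0}.
Read 'c': {q0} → {q0}.
Read 'b': {q0} → {q2, q4, q6, q8}.
Read 'a': {q2, q4, q6, q8} → {q0, q1, q2, q4, q5, q6, q7}.
Read 'c': {q0, q1, q2, q4, q5, q6, q7} → {q0, q1, q2, q3, q5, q8}.
Read 'b': {q0, q1, q2, q3, q5, q8} → {q0, q1, q2, q4, q5, q6, q8}.
Read 'a': {q0, q1, q2, q4, q5, q6, q8} → {q0, q1, q2, q3, q4, q5, q6, q7}.
Read 'b': {q0, q1, q2, q3, q4, q5, q6, q7} → {q0, q2, q3, q4, q6, q7, q8}.
Read 'c': {q0, q2, q3, q4, q6, q7, q8} → {q0, q1, q2, q3, q5, q8}.
The final set {q0, q1, q2, q3, q5, q8} contains the accepting state q1.

Yes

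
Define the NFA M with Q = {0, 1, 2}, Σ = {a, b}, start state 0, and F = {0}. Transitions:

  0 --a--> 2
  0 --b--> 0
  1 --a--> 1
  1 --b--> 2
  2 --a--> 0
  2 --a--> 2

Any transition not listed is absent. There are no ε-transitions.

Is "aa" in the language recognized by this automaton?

Start in {0}.
Read 'a': {0} → {2}.
Read 'a': {2} → {0, 2}.
The final set {0, 2} contains the accepting state 0.

Yes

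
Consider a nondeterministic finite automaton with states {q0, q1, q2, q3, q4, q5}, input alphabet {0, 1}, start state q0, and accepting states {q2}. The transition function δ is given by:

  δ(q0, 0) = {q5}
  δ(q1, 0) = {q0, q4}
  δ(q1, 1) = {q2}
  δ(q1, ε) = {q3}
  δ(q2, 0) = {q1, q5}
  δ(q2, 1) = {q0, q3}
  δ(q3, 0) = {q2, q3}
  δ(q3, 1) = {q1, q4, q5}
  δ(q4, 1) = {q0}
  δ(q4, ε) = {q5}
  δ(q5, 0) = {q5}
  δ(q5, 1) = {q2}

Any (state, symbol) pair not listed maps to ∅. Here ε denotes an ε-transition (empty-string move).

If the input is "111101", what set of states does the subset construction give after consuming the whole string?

Start in {q0}.
Read '1': {q0} → ∅.
The set is empty and remains empty for the remaining 5 symbols.

∅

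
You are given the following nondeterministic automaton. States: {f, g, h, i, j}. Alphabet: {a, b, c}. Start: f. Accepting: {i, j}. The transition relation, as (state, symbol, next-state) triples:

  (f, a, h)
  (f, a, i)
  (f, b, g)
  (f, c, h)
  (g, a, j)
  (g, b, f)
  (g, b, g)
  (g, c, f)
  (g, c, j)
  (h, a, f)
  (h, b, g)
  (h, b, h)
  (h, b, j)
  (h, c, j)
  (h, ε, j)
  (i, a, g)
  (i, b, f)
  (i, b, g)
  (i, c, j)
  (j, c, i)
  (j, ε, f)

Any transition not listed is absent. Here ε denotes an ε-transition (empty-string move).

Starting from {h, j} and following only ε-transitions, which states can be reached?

{f, h, j}

Begin with {h, j}.
ε-move j → f; add f.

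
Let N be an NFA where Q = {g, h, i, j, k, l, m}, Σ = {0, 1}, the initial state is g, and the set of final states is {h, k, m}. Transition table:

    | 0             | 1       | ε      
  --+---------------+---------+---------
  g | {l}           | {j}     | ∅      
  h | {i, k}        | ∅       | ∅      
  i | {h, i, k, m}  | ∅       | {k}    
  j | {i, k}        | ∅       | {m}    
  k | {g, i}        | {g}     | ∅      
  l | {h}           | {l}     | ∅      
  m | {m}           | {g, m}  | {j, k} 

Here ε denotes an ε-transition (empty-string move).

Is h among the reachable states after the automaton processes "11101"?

No

Start in {g}.
Read '1': {g} → {j, k, m}.
Read '1': {j, k, m} → {g, j, k, m}.
Read '1': {g, j, k, m} → {g, j, k, m}.
Read '0': {g, j, k, m} → {g, i, j, k, l, m}.
Read '1': {g, i, j, k, l, m} → {g, j, k, l, m}.
State h is not in {g, j, k, l, m}.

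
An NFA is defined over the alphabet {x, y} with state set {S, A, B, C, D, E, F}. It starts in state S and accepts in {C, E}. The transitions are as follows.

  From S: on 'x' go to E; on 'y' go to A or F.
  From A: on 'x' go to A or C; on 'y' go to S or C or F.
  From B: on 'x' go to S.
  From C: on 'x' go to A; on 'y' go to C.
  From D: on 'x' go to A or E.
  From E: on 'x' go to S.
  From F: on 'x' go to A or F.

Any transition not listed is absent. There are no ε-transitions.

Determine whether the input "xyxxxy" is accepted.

No

Start in {S}.
Read 'x': {S} → {E}.
Read 'y': {E} → ∅.
The set is empty and remains empty for the remaining 4 symbols.
The final set ∅ contains no accepting state.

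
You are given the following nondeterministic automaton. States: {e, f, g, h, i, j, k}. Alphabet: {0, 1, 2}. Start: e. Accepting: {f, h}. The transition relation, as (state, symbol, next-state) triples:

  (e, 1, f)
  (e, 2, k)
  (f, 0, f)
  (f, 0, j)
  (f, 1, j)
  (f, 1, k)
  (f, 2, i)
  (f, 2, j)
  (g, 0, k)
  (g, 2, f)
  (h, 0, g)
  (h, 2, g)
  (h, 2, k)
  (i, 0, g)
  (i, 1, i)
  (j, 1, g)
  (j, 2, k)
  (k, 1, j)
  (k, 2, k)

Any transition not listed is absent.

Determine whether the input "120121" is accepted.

Start in {e}.
Read '1': {e} → {f}.
Read '2': {f} → {i, j}.
Read '0': {i, j} → {g}.
Read '1': {g} → ∅.
The set is empty and remains empty for the remaining 2 symbols.
The final set ∅ contains no accepting state.

No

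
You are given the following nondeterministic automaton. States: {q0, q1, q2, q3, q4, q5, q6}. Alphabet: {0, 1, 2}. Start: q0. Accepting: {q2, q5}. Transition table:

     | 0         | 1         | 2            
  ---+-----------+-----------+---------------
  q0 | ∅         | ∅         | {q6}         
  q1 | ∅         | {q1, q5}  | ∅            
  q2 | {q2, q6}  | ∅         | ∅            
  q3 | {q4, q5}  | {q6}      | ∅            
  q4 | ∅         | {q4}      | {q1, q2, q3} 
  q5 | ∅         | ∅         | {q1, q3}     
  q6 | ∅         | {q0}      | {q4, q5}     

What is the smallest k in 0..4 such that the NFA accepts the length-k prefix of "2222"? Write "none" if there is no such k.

2

Start in {q0}.
Read '2': {q0} → {q6}.
Read '2': {q6} → {q4, q5}.
None of the earlier sets intersect F, but {q4, q5} does.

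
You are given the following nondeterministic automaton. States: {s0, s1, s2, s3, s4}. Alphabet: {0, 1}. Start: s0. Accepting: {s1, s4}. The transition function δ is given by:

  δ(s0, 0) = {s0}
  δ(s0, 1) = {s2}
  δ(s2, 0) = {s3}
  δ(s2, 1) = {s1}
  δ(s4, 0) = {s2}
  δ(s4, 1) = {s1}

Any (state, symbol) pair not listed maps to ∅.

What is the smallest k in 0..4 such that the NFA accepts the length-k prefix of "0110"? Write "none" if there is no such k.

3

Start in {s0}.
Read '0': s0→{s0}; now {s0}.
Read '1': s0→{s2}; now {s2}.
Read '1': s2→{s1}; now {s1}.
None of the earlier sets intersect F, but {s1} does.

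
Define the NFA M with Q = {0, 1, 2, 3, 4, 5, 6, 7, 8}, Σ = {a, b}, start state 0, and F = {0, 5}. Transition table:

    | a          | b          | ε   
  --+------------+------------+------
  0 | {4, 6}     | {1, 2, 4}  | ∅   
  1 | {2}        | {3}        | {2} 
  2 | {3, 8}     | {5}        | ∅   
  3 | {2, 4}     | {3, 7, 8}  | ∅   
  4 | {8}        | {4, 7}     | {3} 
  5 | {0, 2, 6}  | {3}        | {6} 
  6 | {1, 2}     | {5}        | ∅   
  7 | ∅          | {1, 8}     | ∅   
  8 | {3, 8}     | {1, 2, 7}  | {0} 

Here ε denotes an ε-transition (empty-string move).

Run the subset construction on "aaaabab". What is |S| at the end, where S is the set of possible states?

9

Start in {0}.
Read 'a': 0→{4, 6}; union {4, 6}; ε-closure = {3, 4, 6}.
Read 'a': 3→{2, 4}, 4→{8}, 6→{1, 2}; union {1, 2, 4, 8}; ε-closure = {0, 1, 2, 3, 4, 8}.
Read 'a': 0→{4, 6}, 1→{2}, 2→{3, 8}, 3→{2, 4}, 4→{8}, 8→{3, 8}; union {2, 3, 4, 6, 8}; ε-closure = {0, 2, 3, 4, 6, 8}.
Read 'a': 0→{4, 6}, 2→{3, 8}, 3→{2, 4}, 4→{8}, 6→{1, 2}, 8→{3, 8}; union {1, 2, 3, 4, 6, 8}; ε-closure = {0, 1, 2, 3, 4, 6, 8}.
Read 'b': 0→{1, 2, 4}, 1→{3}, 2→{5}, 3→{3, 7, 8}, 4→{4, 7}, 6→{5}, 8→{1, 2, 7}; union {1, 2, 3, 4, 5, 7, 8}; ε-closure = {0, 1, 2, 3, 4, 5, 6, 7, 8}.
Read 'a': 0→{4, 6}, 1→{2}, 2→{3, 8}, 3→{2, 4}, 4→{8}, 5→{0, 2, 6}, 6→{1, 2}, 7→∅, 8→{3, 8}; now {0, 1, 2, 3, 4, 6, 8}.
Read 'b': 0→{1, 2, 4}, 1→{3}, 2→{5}, 3→{3, 7, 8}, 4→{4, 7}, 6→{5}, 8→{1, 2, 7}; union {1, 2, 3, 4, 5, 7, 8}; ε-closure = {0, 1, 2, 3, 4, 5, 6, 7, 8}.
That set has 9 states.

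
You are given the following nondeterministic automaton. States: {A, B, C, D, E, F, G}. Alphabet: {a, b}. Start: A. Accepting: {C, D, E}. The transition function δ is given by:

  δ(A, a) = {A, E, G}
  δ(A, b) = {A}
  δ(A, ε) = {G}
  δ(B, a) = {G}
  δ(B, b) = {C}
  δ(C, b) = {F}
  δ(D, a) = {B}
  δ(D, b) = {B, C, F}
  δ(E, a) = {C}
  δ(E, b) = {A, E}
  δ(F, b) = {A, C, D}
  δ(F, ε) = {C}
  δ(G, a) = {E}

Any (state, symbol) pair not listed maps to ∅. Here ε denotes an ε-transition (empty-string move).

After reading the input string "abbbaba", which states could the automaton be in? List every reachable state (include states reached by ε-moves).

Start: ε-closure({A}) = {A, G}.
Read 'a': A→{A, E, G}, G→{E}; now {A, E, G}.
Read 'b': A→{A}, E→{A, E}, G→∅; union {A, E}; ε-closure = {A, E, G}.
Read 'b': A→{A}, E→{A, E}, G→∅; union {A, E}; ε-closure = {A, E, G}.
Read 'b': A→{A}, E→{A, E}, G→∅; union {A, E}; ε-closure = {A, E, G}.
Read 'a': A→{A, E, G}, E→{C}, G→{E}; now {A, C, E, G}.
Read 'b': A→{A}, C→{F}, E→{A, E}, G→∅; union {A, E, F}; ε-closure = {A, C, E, F, G}.
Read 'a': A→{A, E, G}, C→∅, E→{C}, F→∅, G→{E}; now {A, C, E, G}.

{A, C, E, G}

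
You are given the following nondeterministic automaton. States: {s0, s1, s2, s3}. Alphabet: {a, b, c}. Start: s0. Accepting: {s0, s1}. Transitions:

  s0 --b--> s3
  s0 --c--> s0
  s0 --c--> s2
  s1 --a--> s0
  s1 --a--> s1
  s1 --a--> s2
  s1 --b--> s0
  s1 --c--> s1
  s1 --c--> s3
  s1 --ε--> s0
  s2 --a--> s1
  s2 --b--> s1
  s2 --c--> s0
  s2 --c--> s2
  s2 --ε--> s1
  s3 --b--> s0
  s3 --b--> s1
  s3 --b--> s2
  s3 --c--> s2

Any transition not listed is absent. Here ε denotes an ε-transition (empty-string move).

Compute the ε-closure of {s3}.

Begin with {s3}.
No ε-moves leave this set, so the closure equals the set itself.

{s3}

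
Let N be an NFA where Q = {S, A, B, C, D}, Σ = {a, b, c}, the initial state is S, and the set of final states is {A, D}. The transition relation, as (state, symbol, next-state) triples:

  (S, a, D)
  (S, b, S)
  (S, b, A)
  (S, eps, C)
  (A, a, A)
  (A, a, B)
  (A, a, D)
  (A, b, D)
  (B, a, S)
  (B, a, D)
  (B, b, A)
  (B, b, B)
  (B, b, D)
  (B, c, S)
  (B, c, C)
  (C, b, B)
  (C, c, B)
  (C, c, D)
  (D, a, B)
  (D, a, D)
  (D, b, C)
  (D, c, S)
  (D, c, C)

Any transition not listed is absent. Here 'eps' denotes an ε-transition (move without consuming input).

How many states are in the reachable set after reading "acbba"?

5

Start: ε-closure({S}) = {S, C}.
Read 'a': S→{D}, C→∅; now {D}.
Read 'c': D→{S, C}; now {S, C}.
Read 'b': S→{S, A}, C→{B}; union {S, A, B}; ε-closure = {S, A, B, C}.
Read 'b': S→{S, A}, A→{D}, B→{A, B, D}, C→{B}; union {S, A, B, D}; ε-closure = {S, A, B, C, D}.
Read 'a': S→{D}, A→{A, B, D}, B→{S, D}, C→∅, D→{B, D}; union {S, A, B, D}; ε-closure = {S, A, B, C, D}.
That set has 5 states.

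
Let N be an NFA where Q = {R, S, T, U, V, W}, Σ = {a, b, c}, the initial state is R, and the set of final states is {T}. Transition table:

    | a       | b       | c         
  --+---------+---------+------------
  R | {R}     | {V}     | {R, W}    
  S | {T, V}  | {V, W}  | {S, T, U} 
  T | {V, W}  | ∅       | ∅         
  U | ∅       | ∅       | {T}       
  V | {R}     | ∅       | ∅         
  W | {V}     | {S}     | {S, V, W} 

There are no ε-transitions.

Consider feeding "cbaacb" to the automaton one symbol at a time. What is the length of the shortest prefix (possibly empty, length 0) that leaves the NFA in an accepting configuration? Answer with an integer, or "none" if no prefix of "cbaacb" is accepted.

3

Start in {R}.
Read 'c': {R} → {R, W}.
Read 'b': {R, W} → {S, V}.
Read 'a': {S, V} → {R, T, V}.
None of the earlier sets intersect F, but {R, T, V} does.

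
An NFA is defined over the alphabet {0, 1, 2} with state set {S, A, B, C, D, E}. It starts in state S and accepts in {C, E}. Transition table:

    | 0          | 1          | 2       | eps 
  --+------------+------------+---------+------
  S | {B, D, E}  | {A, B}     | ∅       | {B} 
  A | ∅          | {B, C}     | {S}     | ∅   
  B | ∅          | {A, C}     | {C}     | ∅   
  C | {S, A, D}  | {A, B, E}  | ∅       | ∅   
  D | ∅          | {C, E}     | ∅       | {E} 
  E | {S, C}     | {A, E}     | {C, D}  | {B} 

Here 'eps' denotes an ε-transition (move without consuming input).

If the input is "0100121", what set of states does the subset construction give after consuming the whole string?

{A, B, C, E}

Start: ε-closure({S}) = {S, B}.
Read '0': {S, B} → {B, D, E}.
Read '1': {B, D, E} → {A, B, C, E}.
Read '0': {A, B, C, E} → {S, A, B, C, D, E}.
Read '0': {S, A, B, C, D, E} → {S, A, B, C, D, E}.
Read '1': {S, A, B, C, D, E} → {A, B, C, E}.
Read '2': {A, B, C, E} → {S, B, C, D, E}.
Read '1': {S, B, C, D, E} → {A, B, C, E}.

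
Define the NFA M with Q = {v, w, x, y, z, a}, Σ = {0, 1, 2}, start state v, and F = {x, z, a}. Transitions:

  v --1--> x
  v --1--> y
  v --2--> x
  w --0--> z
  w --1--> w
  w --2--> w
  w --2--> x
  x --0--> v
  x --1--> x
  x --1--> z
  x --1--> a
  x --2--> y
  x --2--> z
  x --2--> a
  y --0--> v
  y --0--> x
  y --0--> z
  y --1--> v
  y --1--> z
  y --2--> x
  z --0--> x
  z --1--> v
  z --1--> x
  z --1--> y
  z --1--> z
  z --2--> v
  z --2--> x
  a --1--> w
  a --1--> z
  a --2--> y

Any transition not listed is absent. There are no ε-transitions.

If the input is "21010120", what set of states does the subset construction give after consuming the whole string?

Start in {v}.
Read '2': v→{x}; now {x}.
Read '1': x→{x, z, a}; now {x, z, a}.
Read '0': x→{v}, z→{x}, a→∅; now {v, x}.
Read '1': v→{x, y}, x→{x, z, a}; now {x, y, z, a}.
Read '0': x→{v}, y→{v, x, z}, z→{x}, a→∅; now {v, x, z}.
Read '1': v→{x, y}, x→{x, z, a}, z→{v, x, y, z}; now {v, x, y, z, a}.
Read '2': v→{x}, x→{y, z, a}, y→{x}, z→{v, x}, a→{y}; now {v, x, y, z, a}.
Read '0': v→∅, x→{v}, y→{v, x, z}, z→{x}, a→∅; now {v, x, z}.

{v, x, z}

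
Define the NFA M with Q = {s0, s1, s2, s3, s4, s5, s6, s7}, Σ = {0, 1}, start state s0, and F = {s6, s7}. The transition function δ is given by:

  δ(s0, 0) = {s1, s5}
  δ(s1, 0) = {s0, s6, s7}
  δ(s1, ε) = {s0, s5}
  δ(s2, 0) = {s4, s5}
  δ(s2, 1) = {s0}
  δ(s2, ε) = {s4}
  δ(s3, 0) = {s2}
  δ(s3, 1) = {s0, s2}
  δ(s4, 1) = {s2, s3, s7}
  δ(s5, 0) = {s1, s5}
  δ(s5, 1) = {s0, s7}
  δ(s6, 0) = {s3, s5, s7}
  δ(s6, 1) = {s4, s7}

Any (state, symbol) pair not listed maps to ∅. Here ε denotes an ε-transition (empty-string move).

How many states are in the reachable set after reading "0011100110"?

Start in {s0}.
Read '0': {s0} → {s0, s1, s5}.
Read '0': {s0, s1, s5} → {s0, s1, s5, s6, s7}.
Read '1': {s0, s1, s5, s6, s7} → {s0, s4, s7}.
Read '1': {s0, s4, s7} → {s2, s3, s4, s7}.
Read '1': {s2, s3, s4, s7} → {s0, s2, s3, s4, s7}.
Read '0': {s0, s2, s3, s4, s7} → {s0, s1, s2, s4, s5}.
Read '0': {s0, s1, s2, s4, s5} → {s0, s1, s4, s5, s6, s7}.
Read '1': {s0, s1, s4, s5, s6, s7} → {s0, s2, s3, s4, s7}.
Read '1': {s0, s2, s3, s4, s7} → {s0, s2, s3, s4, s7}.
Read '0': {s0, s2, s3, s4, s7} → {s0, s1, s2, s4, s5}.
That set has 5 states.

5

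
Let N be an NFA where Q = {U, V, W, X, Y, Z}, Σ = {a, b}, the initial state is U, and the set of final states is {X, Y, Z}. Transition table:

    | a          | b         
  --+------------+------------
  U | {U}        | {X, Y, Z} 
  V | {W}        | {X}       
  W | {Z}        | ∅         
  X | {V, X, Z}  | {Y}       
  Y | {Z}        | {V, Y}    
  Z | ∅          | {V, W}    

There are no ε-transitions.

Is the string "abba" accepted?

Start in {U}.
Read 'a': U→{U}; now {U}.
Read 'b': U→{X, Y, Z}; now {X, Y, Z}.
Read 'b': X→{Y}, Y→{V, Y}, Z→{V, W}; now {V, W, Y}.
Read 'a': V→{W}, W→{Z}, Y→{Z}; now {W, Z}.
The final set {W, Z} contains the accepting state Z.

Yes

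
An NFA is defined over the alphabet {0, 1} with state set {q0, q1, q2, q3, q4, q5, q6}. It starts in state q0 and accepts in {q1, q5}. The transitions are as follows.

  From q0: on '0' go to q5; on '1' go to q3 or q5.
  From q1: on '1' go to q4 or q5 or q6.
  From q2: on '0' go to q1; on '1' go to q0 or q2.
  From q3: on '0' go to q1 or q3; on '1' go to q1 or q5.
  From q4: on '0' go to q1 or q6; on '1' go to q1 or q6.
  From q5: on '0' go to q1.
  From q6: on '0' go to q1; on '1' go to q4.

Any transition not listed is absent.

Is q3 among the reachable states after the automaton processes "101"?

No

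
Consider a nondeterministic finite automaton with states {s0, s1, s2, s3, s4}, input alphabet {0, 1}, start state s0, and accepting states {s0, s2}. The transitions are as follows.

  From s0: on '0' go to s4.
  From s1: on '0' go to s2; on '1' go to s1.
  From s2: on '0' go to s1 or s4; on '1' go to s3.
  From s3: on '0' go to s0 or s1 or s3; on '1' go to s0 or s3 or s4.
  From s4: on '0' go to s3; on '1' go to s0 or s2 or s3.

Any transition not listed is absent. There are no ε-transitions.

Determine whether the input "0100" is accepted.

Yes

Start in {s0}.
Read '0': {s0} → {s4}.
Read '1': {s4} → {s0, s2, s3}.
Read '0': {s0, s2, s3} → {s0, s1, s3, s4}.
Read '0': {s0, s1, s3, s4} → {s0, s1, s2, s3, s4}.
The final set {s0, s1, s2, s3, s4} contains the accepting states s0, s2.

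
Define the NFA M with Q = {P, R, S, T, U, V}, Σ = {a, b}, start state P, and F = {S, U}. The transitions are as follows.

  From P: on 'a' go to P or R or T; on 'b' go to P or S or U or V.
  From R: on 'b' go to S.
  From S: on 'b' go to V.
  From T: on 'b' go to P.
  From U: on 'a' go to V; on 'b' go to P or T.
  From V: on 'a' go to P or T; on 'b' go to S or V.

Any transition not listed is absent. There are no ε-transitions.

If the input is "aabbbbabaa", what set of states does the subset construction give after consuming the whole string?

Start in {P}.
Read 'a': {P} → {P, R, T}.
Read 'a': {P, R, T} → {P, R, T}.
Read 'b': {P, R, T} → {P, S, U, V}.
Read 'b': {P, S, U, V} → {P, S, T, U, V}.
Read 'b': {P, S, T, U, V} → {P, S, T, U, V}.
Read 'b': {P, S, T, U, V} → {P, S, T, U, V}.
Read 'a': {P, S, T, U, V} → {P, R, T, V}.
Read 'b': {P, R, T, V} → {P, S, U, V}.
Read 'a': {P, S, U, V} → {P, R, T, V}.
Read 'a': {P, R, T, V} → {P, R, T}.

{P, R, T}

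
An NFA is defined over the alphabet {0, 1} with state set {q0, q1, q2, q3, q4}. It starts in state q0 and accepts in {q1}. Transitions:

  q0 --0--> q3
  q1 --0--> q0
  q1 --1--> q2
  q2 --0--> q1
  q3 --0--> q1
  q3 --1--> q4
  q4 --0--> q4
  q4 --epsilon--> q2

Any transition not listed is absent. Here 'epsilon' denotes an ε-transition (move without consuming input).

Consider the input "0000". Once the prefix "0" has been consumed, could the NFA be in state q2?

No

Start in {q0}.
Read '0': q0→{q3}; now {q3}.
State q2 is not in {q3}.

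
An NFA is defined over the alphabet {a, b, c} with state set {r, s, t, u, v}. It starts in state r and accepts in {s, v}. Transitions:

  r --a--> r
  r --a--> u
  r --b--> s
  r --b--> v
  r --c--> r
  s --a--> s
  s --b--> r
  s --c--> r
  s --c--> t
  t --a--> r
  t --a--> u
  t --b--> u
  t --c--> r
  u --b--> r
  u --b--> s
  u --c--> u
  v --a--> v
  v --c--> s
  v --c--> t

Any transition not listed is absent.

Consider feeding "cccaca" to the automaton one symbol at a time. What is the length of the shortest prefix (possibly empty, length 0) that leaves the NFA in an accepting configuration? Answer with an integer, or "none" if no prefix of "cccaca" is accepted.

none

Start in {r}.
Read 'c': {r} → {r}.
Read 'c': {r} → {r}.
Read 'c': {r} → {r}.
Read 'a': {r} → {r, u}.
Read 'c': {r, u} → {r, u}.
Read 'a': {r, u} → {r, u}.
No reachable set along the way intersects F.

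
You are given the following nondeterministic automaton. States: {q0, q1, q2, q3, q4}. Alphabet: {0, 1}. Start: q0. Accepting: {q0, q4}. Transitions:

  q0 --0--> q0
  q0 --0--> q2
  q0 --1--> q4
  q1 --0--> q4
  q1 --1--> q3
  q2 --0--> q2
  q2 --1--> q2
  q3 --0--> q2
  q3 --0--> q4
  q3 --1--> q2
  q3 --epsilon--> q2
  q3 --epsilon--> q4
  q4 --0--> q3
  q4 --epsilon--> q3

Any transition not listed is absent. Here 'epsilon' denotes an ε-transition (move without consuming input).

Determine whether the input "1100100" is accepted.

No

Start in {q0}.
Read '1': q0→{q4}; union {q4}; ε-closure = {q2, q3, q4}.
Read '1': q2→{q2}, q3→{q2}, q4→∅; now {q2}.
Read '0': q2→{q2}; now {q2}.
Read '0': q2→{q2}; now {q2}.
Read '1': q2→{q2}; now {q2}.
Read '0': q2→{q2}; now {q2}.
Read '0': q2→{q2}; now {q2}.
The final set {q2} contains no accepting state.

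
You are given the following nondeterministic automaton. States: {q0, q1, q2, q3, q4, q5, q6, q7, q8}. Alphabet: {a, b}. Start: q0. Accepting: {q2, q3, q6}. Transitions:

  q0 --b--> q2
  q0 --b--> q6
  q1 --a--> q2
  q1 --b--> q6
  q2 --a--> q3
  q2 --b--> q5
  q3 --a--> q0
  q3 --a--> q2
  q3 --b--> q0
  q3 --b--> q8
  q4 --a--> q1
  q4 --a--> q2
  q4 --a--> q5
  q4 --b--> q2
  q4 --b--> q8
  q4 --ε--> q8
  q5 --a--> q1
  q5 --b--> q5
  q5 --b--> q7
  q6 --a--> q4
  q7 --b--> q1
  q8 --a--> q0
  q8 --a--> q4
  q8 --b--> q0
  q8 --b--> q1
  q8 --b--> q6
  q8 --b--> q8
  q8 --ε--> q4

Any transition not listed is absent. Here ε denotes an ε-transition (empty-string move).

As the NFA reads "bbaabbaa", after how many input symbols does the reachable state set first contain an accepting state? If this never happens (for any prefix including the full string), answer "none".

1

Start in {q0}.
Read 'b': q0→{q2, q6}; now {q2, q6}.
None of the earlier sets intersect F, but {q2, q6} does.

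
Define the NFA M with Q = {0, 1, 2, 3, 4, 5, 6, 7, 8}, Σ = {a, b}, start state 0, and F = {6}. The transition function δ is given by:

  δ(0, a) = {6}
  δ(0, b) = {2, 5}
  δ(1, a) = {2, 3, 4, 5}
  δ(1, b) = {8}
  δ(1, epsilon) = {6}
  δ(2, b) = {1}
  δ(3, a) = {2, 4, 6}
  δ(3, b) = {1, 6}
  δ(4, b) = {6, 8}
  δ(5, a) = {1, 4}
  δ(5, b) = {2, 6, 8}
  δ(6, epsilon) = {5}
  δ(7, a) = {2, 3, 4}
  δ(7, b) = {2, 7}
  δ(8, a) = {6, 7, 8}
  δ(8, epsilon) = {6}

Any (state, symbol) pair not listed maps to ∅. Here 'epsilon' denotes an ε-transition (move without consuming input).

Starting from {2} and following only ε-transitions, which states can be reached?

Begin with {2}.
No ε-moves leave this set, so the closure equals the set itself.

{2}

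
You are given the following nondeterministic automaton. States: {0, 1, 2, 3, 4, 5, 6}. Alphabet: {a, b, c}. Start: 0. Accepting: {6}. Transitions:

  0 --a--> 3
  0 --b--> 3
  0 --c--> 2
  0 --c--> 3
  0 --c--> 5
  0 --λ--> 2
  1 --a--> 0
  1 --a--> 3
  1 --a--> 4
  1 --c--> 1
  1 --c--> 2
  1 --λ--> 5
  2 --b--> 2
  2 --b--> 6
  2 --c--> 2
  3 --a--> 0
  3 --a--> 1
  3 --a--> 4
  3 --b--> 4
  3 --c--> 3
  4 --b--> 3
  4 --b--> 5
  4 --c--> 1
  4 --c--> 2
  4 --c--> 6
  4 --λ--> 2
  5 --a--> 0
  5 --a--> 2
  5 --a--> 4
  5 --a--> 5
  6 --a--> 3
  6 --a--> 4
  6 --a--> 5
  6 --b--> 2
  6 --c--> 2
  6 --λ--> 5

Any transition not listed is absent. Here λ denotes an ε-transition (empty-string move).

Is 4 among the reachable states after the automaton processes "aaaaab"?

Start: ε-closure({0}) = {0, 2}.
Read 'a': 0→{3}, 2→∅; now {3}.
Read 'a': 3→{0, 1, 4}; union {0, 1, 4}; ε-closure = {0, 1, 2, 4, 5}.
Read 'a': 0→{3}, 1→{0, 3, 4}, 2→∅, 4→∅, 5→{0, 2, 4, 5}; now {0, 2, 3, 4, 5}.
Read 'a': 0→{3}, 2→∅, 3→{0, 1, 4}, 4→∅, 5→{0, 2, 4, 5}; now {0, 1, 2, 3, 4, 5}.
Read 'a': 0→{3}, 1→{0, 3, 4}, 2→∅, 3→{0, 1, 4}, 4→∅, 5→{0, 2, 4, 5}; now {0, 1, 2, 3, 4, 5}.
Read 'b': 0→{3}, 1→∅, 2→{2, 6}, 3→{4}, 4→{3, 5}, 5→∅; now {2, 3, 4, 5, 6}.
State 4 is in {2, 3, 4, 5, 6}.

Yes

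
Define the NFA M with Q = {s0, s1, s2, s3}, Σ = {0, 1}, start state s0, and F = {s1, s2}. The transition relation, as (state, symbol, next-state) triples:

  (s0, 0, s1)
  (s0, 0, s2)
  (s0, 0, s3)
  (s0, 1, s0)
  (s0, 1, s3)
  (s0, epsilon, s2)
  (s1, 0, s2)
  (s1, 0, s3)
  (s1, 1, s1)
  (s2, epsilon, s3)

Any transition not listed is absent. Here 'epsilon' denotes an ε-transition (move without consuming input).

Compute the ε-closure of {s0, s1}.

Begin with {s0, s1}.
ε-move s0 → s2; add s2.
ε-move s2 → s3; add s3.

{s0, s1, s2, s3}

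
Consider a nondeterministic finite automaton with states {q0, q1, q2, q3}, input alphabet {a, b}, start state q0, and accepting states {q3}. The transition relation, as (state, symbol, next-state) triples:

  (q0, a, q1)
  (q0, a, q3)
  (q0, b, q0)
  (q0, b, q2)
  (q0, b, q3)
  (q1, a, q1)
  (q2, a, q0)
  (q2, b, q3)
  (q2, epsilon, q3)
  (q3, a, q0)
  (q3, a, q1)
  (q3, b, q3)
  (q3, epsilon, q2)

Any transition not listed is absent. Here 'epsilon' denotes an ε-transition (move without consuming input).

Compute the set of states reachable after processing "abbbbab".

{q0, q2, q3}

Start in {q0}.
Read 'a': q0→{q1, q3}; union {q1, q3}; ε-closure = {q1, q2, q3}.
Read 'b': q1→∅, q2→{q3}, q3→{q3}; union {q3}; ε-closure = {q2, q3}.
Read 'b': q2→{q3}, q3→{q3}; union {q3}; ε-closure = {q2, q3}.
Read 'b': q2→{q3}, q3→{q3}; union {q3}; ε-closure = {q2, q3}.
Read 'b': q2→{q3}, q3→{q3}; union {q3}; ε-closure = {q2, q3}.
Read 'a': q2→{q0}, q3→{q0, q1}; now {q0, q1}.
Read 'b': q0→{q0, q2, q3}, q1→∅; now {q0, q2, q3}.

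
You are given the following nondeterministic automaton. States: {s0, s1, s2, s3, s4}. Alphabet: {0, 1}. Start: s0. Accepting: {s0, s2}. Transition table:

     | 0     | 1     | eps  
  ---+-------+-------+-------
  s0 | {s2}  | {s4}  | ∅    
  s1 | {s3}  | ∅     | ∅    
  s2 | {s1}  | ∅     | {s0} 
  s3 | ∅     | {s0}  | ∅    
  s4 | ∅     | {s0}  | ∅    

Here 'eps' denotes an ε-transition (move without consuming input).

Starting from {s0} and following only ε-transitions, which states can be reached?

{s0}

Begin with {s0}.
No ε-moves leave this set, so the closure equals the set itself.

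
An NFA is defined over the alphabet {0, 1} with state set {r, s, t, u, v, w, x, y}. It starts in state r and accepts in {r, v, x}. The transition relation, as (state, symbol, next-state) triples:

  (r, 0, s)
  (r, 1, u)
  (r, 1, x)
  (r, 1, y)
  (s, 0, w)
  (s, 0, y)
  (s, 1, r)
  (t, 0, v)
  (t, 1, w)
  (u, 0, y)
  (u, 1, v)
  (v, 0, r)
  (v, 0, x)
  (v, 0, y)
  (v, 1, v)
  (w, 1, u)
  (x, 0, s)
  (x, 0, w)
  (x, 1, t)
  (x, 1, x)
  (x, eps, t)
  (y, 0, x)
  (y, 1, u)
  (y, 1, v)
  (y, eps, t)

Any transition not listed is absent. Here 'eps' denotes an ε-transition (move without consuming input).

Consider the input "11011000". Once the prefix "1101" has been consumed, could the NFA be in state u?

Start in {r}.
Read '1': r→{u, x, y}; union {u, x, y}; ε-closure = {t, u, x, y}.
Read '1': t→{w}, u→{v}, x→{t, x}, y→{u, v}; now {t, u, v, w, x}.
Read '0': t→{v}, u→{y}, v→{r, x, y}, w→∅, x→{s, w}; union {r, s, v, w, x, y}; ε-closure = {r, s, t, v, w, x, y}.
Read '1': r→{u, x, y}, s→{r}, t→{w}, v→{v}, w→{u}, x→{t, x}, y→{u, v}; now {r, t, u, v, w, x, y}.
State u is in {r, t, u, v, w, x, y}.

Yes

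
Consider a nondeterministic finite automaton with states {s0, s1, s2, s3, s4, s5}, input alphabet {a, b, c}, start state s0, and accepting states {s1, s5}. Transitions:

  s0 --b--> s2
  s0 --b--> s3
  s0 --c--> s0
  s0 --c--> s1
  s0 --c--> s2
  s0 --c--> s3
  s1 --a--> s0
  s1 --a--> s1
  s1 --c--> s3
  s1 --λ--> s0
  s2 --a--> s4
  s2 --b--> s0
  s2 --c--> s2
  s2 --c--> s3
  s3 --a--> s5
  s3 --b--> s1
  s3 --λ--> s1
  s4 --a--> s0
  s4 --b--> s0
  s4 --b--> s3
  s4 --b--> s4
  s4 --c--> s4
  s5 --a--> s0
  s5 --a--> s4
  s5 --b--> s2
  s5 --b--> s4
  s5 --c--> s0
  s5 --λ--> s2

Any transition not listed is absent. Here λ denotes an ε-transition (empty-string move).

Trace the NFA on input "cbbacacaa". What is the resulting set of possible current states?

Start in {s0}.
Read 'c': s0→{s0, s1, s2, s3}; now {s0, s1, s2, s3}.
Read 'b': s0→{s2, s3}, s1→∅, s2→{s0}, s3→{s1}; now {s0, s1, s2, s3}.
Read 'b': s0→{s2, s3}, s1→∅, s2→{s0}, s3→{s1}; now {s0, s1, s2, s3}.
Read 'a': s0→∅, s1→{s0, s1}, s2→{s4}, s3→{s5}; union {s0, s1, s4, s5}; ε-closure = {s0, s1, s2, s4, s5}.
Read 'c': s0→{s0, s1, s2, s3}, s1→{s3}, s2→{s2, s3}, s4→{s4}, s5→{s0}; now {s0, s1, s2, s3, s4}.
Read 'a': s0→∅, s1→{s0, s1}, s2→{s4}, s3→{s5}, s4→{s0}; union {s0, s1, s4, s5}; ε-closure = {s0, s1, s2, s4, s5}.
Read 'c': s0→{s0, s1, s2, s3}, s1→{s3}, s2→{s2, s3}, s4→{s4}, s5→{s0}; now {s0, s1, s2, s3, s4}.
Read 'a': s0→∅, s1→{s0, s1}, s2→{s4}, s3→{s5}, s4→{s0}; union {s0, s1, s4, s5}; ε-closure = {s0, s1, s2, s4, s5}.
Read 'a': s0→∅, s1→{s0, s1}, s2→{s4}, s4→{s0}, s5→{s0, s4}; now {s0, s1, s4}.

{s0, s1, s4}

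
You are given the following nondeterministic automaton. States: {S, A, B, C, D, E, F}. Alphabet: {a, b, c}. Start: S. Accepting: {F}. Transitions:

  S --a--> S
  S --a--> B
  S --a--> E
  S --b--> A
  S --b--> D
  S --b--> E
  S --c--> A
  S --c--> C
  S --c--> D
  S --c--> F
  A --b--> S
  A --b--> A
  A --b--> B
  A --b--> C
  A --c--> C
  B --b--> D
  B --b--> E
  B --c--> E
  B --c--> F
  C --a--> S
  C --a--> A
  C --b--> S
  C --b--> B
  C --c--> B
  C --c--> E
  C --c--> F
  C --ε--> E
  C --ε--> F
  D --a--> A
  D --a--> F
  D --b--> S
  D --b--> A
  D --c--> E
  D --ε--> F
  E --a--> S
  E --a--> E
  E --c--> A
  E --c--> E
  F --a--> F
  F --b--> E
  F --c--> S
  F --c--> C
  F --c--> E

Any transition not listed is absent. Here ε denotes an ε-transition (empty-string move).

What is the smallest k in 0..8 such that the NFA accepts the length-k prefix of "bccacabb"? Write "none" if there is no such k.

Start in {S}.
Read 'b': {S} → {A, D, E, F}.
None of the earlier sets intersect F, but {A, D, E, F} does.

1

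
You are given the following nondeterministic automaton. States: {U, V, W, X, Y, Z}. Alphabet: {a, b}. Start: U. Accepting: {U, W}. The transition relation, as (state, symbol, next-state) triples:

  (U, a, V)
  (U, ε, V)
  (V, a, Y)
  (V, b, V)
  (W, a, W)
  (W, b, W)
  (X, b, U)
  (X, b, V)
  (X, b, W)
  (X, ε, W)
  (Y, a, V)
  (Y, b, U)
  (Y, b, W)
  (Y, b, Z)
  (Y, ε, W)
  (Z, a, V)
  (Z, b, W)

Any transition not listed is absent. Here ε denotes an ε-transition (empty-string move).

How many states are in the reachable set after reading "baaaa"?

2

Start: ε-closure({U}) = {U, V}.
Read 'b': {U, V} → {V}.
Read 'a': {V} → {W, Y}.
Read 'a': {W, Y} → {V, W}.
Read 'a': {V, W} → {W, Y}.
Read 'a': {W, Y} → {V, W}.
That set has 2 states.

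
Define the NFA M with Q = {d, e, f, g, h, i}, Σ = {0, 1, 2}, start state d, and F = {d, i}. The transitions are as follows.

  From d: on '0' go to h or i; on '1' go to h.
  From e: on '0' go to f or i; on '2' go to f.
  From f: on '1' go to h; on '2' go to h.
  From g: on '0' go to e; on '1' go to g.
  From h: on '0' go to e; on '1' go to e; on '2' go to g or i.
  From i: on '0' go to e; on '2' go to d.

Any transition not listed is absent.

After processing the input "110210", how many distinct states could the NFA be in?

Start in {d}.
Read '1': {d} → {h}.
Read '1': {h} → {e}.
Read '0': {e} → {f, i}.
Read '2': {f, i} → {d, h}.
Read '1': {d, h} → {e, h}.
Read '0': {e, h} → {e, f, i}.
That set has 3 states.

3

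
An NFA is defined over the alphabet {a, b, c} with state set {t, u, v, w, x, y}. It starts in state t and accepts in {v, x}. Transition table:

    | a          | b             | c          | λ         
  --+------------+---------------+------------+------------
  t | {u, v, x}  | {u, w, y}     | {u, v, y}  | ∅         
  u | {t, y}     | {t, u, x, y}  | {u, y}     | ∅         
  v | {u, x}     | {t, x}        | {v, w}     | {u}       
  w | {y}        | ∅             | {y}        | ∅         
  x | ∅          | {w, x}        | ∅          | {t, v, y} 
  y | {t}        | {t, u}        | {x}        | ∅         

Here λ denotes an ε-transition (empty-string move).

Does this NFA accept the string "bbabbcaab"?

Yes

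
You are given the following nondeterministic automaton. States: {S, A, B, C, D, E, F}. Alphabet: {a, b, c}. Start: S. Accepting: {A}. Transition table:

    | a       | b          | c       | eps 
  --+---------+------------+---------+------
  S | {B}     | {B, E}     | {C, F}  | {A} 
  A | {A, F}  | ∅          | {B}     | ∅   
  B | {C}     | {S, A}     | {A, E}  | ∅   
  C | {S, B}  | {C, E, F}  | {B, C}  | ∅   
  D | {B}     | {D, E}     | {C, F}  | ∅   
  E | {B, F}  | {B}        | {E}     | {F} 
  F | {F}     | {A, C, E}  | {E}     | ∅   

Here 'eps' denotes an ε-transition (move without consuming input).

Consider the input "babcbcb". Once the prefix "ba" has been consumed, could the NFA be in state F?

Yes

Start: ε-closure({S}) = {S, A}.
Read 'b': S→{B, E}, A→∅; union {B, E}; ε-closure = {B, E, F}.
Read 'a': B→{C}, E→{B, F}, F→{F}; now {B, C, F}.
State F is in {B, C, F}.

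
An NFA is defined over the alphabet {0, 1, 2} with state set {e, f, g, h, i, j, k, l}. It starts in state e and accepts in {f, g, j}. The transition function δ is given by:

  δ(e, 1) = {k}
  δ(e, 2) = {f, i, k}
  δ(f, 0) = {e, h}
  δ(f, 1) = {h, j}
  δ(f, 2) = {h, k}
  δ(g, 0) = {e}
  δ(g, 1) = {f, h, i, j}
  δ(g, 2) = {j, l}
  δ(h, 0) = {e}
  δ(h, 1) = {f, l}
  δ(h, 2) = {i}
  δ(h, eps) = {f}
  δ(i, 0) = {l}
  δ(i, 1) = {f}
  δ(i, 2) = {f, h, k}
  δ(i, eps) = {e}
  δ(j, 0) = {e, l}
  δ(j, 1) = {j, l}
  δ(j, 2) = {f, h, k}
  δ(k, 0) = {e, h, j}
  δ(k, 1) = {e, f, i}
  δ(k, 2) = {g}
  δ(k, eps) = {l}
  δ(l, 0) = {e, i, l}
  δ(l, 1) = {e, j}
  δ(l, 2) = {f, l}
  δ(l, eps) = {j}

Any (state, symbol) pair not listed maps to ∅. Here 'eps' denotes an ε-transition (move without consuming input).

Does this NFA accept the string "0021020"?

No

Start in {e}.
Read '0': e→∅; now ∅.
The set is empty and remains empty for the remaining 6 symbols.
The final set ∅ contains no accepting state.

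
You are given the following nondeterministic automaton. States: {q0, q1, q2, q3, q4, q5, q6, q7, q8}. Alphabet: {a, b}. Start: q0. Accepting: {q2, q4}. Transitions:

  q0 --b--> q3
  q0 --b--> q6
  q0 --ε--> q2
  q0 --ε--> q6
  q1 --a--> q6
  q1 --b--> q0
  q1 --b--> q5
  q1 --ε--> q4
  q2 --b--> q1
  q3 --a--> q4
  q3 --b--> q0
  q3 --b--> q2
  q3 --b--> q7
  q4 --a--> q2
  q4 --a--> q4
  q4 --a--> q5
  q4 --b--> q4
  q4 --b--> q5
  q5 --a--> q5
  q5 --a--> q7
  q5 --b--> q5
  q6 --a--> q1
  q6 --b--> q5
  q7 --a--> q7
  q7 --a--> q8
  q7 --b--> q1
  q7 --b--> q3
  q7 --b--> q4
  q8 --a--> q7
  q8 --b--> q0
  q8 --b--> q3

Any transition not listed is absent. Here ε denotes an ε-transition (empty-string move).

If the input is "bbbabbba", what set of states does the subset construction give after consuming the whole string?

{q1, q2, q4, q5, q6, q7, q8}

Start: ε-closure({q0}) = {q0, q2, q6}.
Read 'b': {q0, q2, q6} → {q1, q3, q4, q5, q6}.
Read 'b': {q1, q3, q4, q5, q6} → {q0, q2, q4, q5, q6, q7}.
Read 'b': {q0, q2, q4, q5, q6, q7} → {q1, q3, q4, q5, q6}.
Read 'a': {q1, q3, q4, q5, q6} → {q1, q2, q4, q5, q6, q7}.
Read 'b': {q1, q2, q4, q5, q6, q7} → {q0, q1, q2, q3, q4, q5, q6}.
Read 'b': {q0, q1, q2, q3, q4, q5, q6} → {q0, q1, q2, q3, q4, q5, q6, q7}.
Read 'b': {q0, q1, q2, q3, q4, q5, q6, q7} → {q0, q1, q2, q3, q4, q5, q6, q7}.
Read 'a': {q0, q1, q2, q3, q4, q5, q6, q7} → {q1, q2, q4, q5, q6, q7, q8}.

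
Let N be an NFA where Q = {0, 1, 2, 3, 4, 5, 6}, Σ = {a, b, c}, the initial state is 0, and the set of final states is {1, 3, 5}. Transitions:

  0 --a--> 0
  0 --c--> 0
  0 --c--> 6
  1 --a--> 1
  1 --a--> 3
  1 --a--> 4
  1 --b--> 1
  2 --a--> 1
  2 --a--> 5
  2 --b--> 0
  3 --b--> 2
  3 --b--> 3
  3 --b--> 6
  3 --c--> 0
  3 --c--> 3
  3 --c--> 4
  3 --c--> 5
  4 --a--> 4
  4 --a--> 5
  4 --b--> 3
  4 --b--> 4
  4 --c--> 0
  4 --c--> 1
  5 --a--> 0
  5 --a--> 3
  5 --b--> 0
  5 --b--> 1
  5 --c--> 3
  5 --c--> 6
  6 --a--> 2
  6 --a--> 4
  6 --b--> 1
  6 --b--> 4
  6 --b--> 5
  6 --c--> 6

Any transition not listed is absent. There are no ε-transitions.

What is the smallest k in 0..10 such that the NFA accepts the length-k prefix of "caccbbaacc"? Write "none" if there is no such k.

Start in {0}.
Read 'c': 0→{0, 6}; now {0, 6}.
Read 'a': 0→{0}, 6→{2, 4}; now {0, 2, 4}.
Read 'c': 0→{0, 6}, 2→∅, 4→{0, 1}; now {0, 1, 6}.
None of the earlier sets intersect F, but {0, 1, 6} does.

3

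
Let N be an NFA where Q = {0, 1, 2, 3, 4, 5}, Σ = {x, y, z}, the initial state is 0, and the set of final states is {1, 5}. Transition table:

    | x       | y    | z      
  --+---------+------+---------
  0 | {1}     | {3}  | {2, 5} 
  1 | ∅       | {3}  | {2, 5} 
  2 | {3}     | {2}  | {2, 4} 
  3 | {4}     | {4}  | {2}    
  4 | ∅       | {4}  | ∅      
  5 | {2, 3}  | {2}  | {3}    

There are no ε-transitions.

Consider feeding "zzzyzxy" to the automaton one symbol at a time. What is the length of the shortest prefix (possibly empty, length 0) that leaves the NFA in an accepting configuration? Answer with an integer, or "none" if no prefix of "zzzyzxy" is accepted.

Start in {0}.
Read 'z': {0} → {2, 5}.
None of the earlier sets intersect F, but {2, 5} does.

1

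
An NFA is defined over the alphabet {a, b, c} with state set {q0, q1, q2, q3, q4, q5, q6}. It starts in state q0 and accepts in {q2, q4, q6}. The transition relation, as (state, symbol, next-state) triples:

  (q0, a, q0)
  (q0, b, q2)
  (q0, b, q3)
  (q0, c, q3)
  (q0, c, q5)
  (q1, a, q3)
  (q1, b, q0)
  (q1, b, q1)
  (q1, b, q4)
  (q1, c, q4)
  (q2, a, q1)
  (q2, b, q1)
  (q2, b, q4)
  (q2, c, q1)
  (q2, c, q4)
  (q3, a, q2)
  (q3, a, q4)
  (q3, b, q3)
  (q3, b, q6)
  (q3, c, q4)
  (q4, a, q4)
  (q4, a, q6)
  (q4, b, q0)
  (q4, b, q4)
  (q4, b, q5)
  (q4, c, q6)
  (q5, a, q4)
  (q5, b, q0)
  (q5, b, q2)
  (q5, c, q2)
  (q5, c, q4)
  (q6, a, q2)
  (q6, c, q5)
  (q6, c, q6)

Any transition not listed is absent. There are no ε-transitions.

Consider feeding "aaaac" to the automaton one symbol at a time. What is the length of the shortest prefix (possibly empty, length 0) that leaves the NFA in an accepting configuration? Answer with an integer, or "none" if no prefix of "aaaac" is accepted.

none

Start in {q0}.
Read 'a': {q0} → {q0}.
Read 'a': {q0} → {q0}.
Read 'a': {q0} → {q0}.
Read 'a': {q0} → {q0}.
Read 'c': {q0} → {q3, q5}.
No reachable set along the way intersects F.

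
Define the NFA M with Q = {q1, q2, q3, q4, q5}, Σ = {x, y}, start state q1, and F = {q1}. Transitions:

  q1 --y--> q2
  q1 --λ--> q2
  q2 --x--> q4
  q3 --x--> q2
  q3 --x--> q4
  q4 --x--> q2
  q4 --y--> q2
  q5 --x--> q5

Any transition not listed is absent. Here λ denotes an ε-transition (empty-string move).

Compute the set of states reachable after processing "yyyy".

Start: ε-closure({q1}) = {q1, q2}.
Read 'y': {q1, q2} → {q2}.
Read 'y': {q2} → ∅.
The set is empty and remains empty for the remaining 2 symbols.

∅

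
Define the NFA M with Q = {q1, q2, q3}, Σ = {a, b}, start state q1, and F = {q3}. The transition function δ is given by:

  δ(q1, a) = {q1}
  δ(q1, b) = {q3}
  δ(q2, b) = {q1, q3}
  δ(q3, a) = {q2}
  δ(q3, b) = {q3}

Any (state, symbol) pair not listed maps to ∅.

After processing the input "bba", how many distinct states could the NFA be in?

1

Start in {q1}.
Read 'b': {q1} → {q3}.
Read 'b': {q3} → {q3}.
Read 'a': {q3} → {q2}.
That set has 1 state.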